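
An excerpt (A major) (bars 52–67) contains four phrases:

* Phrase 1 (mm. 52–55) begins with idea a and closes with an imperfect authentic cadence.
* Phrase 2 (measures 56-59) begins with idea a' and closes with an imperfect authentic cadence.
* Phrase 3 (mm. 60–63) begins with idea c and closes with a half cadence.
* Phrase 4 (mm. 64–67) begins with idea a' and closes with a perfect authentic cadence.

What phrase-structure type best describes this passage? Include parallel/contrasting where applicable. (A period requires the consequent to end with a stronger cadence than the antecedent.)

contrasting double period

Four phrases in two halves: the first half (measures 52–59) ends with an imperfect authentic cadence, the second (mm. 60–67) with a perfect authentic cadence — a large antecedent–consequent pair, i.e. a double period.
Phrase 3 begins with different material from phrase 1, making it contrasting.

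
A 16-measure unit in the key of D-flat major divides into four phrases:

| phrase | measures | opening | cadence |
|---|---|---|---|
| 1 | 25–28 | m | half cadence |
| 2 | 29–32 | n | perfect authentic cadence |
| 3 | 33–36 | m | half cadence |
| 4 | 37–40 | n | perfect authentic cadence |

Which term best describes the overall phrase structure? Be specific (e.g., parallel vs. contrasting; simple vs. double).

repeated period

The cadence pattern HC–PAC–HC–PAC is weak–strong twice, and phrases 3–4 restate phrases 1–2: a period heard twice, not a double period (which would end weakly at phrase 2).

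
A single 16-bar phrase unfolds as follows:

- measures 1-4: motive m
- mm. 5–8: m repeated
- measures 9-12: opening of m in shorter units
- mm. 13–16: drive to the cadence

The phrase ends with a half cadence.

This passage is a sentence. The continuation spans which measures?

After the presentation (bars 1-8), the continuation covers the fragmentation through the cadence: bars 9–16.

measures 9–16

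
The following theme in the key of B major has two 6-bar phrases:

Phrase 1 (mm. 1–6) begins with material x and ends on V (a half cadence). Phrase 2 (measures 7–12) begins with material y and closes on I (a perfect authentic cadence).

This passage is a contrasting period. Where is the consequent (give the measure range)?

The antecedent is the phrase ending with the weaker cadence (half cadence, phrase 1) and the consequent the one ending more conclusively (perfect authentic cadence, phrase 2); the consequent is mm. 7–12.

measures 7–12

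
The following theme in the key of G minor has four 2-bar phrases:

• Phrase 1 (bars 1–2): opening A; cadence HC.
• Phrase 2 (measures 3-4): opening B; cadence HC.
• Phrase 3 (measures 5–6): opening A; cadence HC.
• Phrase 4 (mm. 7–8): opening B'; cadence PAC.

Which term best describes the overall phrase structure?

parallel double period

Four phrases in two halves: the first half (measures 1-4) ends with a half cadence, the second (bars 5-8) with a perfect authentic cadence — a large antecedent–consequent pair, i.e. a double period.
Phrase 3 begins with the same material as phrase 1, making it parallel.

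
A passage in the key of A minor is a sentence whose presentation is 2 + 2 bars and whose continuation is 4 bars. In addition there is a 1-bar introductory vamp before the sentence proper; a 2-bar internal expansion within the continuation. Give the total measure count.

Basic sentence: 2 + 2 + 4 = 8 bars.
8 (basic form) + 1 (introduction) + 2 (internal expansion) = 11.

11 measures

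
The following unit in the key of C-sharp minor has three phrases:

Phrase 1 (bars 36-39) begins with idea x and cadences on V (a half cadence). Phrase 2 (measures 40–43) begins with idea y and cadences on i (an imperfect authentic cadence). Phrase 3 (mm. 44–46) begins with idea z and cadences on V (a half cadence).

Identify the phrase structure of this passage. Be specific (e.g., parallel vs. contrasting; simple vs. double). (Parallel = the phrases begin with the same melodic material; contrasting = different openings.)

phrase group

The final phrase closes with a half cadence, which is not stronger than the preceding imperfect authentic cadence; the 3 phrases lack an overall antecedent–consequent design and so form a phrase group.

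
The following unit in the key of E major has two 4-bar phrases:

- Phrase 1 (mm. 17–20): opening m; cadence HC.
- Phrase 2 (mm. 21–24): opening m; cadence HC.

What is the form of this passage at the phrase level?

Both phrases have the same opening (m) and the same cadence (half cadence): the second is a restatement, not a consequent, so this is a repeated phrase rather than a period.

repeated phrase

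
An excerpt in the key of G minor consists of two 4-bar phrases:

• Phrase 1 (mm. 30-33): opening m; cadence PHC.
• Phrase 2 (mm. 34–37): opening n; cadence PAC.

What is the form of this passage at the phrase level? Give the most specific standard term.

Phrase 1 ends with a Phrygian half cadence (weaker) and phrase 2 with a perfect authentic cadence (stronger): antecedent + consequent = a period.
The two phrases open with different material (m / n), so the period is contrasting.

contrasting period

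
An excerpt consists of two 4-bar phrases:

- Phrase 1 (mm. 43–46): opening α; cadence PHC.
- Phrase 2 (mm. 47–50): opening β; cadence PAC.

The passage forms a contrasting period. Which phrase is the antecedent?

phrase 1

The phrase ending with the weaker cadence (Phrygian half cadence) is the antecedent; the one ending more conclusively (perfect authentic cadence) is the consequent. The antecedent is phrase 1.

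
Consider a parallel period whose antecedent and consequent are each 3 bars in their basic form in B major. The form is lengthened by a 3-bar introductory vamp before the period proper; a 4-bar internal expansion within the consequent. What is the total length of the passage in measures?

13 measures

Basic parallel period: 3 + 3 = 6 bars.
6 (basic form) + 3 (introduction) + 4 (internal expansion) = 13.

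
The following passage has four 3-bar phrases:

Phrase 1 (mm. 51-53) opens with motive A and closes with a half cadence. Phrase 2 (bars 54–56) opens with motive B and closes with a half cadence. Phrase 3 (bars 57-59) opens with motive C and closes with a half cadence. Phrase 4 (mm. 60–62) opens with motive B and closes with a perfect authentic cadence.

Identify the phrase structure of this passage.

contrasting double period

Four phrases in two halves: the first half (bars 51–56) ends with a half cadence, the second (mm. 57–62) with a perfect authentic cadence — a large antecedent–consequent pair, i.e. a double period.
Phrase 3 begins with different material from phrase 1, making it contrasting.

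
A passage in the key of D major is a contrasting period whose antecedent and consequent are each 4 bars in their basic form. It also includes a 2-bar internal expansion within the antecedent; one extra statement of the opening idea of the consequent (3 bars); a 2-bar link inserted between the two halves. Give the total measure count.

Basic contrasting period: 4 + 4 = 8 bars.
8 (basic form) + 2 (internal expansion) + 3 (extra statement) + 2 (link) = 15.

15 measures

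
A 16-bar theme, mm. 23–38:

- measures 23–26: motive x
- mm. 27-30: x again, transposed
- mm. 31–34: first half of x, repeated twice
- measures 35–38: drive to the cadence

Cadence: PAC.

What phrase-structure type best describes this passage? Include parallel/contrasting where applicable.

sentence

Basic idea (mm. 23–26) + its repetition (bars 27-30) form the presentation; fragmentation and cadence (bars 31–38) form the continuation — the 16-bar whole is a sentence.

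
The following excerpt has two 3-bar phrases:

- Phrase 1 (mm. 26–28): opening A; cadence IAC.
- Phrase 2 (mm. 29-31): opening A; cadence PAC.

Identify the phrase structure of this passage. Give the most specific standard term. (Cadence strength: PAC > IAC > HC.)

Phrase 1 ends with an imperfect authentic cadence (weaker) and phrase 2 with a perfect authentic cadence (stronger): antecedent + consequent = a period.
The two phrases open with the same material (A / A), so the period is parallel.

parallel period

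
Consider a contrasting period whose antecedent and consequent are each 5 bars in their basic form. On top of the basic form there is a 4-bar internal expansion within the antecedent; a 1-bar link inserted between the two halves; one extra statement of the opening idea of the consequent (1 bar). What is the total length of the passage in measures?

16 measures

Basic contrasting period: 5 + 5 = 10 bars.
10 (basic form) + 4 (internal expansion) + 1 (link) + 1 (extra statement) = 16.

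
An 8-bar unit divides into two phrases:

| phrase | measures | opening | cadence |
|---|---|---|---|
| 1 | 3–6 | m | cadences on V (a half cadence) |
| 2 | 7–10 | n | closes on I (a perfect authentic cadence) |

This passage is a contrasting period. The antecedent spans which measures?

The antecedent is the phrase ending with the weaker cadence (half cadence, phrase 1) and the consequent the one ending more conclusively (perfect authentic cadence, phrase 2); the antecedent is mm. 3-6.

measures 3–6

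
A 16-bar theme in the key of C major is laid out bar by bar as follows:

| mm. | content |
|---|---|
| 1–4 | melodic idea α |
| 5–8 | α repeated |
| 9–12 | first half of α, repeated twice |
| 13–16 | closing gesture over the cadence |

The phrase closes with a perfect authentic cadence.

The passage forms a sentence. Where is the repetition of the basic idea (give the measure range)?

The presentation of a sentence is the basic idea (mm. 1–4) plus its repetition (mm. 5–8); the repetition of the basic idea is therefore mm. 5–8.

measures 5–8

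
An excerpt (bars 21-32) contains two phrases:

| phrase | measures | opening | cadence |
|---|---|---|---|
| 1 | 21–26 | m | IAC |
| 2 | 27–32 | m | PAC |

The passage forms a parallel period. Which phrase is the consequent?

The phrase ending with the weaker cadence (imperfect authentic cadence) is the antecedent; the one ending more conclusively (perfect authentic cadence) is the consequent. The consequent is phrase 2.

phrase 2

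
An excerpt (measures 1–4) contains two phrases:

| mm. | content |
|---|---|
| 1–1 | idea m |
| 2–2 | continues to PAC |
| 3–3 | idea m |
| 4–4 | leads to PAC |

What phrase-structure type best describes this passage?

repeated phrase

Both phrases have the same opening (m) and the same cadence (perfect authentic cadence): the second is a restatement, not a consequent, so this is a repeated phrase rather than a period.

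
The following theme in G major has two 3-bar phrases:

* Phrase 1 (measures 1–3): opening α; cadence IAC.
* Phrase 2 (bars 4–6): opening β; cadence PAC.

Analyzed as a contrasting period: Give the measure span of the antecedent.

measures 1–3

The antecedent is the phrase ending with the weaker cadence (imperfect authentic cadence, phrase 1) and the consequent the one ending more conclusively (perfect authentic cadence, phrase 2); the antecedent is bars 1–3.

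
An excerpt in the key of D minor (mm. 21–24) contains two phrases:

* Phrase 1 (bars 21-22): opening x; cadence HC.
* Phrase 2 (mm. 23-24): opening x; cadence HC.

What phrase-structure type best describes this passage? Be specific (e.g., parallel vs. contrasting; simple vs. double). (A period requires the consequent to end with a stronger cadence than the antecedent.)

Both phrases have the same opening (x) and the same cadence (half cadence): the second is a restatement, not a consequent, so this is a repeated phrase rather than a period.

repeated phrase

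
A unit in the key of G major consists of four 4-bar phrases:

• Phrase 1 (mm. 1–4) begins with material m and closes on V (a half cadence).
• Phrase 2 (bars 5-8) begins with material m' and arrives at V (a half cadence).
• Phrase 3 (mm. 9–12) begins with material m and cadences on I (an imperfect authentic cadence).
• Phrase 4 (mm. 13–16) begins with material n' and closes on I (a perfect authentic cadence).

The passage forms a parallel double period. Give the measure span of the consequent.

In a double period the first pair of phrases (ending half cadence) is the large antecedent and the second pair (ending perfect authentic cadence) is the large consequent; the consequent is measures 9–16.

measures 9–16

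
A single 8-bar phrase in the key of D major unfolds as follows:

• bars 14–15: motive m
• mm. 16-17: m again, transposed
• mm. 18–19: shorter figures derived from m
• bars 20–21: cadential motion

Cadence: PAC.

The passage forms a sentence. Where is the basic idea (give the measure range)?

measures 14–15

The presentation of a sentence is the basic idea (mm. 14–15) plus its repetition (mm. 16–17); the basic idea is therefore mm. 14–15.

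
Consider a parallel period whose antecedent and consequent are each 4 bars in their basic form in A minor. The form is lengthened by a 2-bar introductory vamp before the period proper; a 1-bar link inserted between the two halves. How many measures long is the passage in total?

11 measures

Basic parallel period: 4 + 4 = 8 bars.
8 (basic form) + 2 (introduction) + 1 (link) = 11.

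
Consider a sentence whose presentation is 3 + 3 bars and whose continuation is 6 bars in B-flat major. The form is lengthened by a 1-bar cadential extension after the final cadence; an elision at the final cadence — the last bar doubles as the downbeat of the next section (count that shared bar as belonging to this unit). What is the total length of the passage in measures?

Basic sentence: 3 + 3 + 6 = 12 bars.
12 (basic form) + 1 (cadential extension) = 13.
The elision shares a bar with the next section but does not change this unit's count.

13 measures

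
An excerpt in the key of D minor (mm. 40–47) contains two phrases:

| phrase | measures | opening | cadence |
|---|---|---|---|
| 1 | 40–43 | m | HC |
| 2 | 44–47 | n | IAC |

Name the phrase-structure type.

contrasting period

Phrase 1 ends with a half cadence (weaker) and phrase 2 with an imperfect authentic cadence (stronger): antecedent + consequent = a period.
The two phrases open with different material (m / n), so the period is contrasting.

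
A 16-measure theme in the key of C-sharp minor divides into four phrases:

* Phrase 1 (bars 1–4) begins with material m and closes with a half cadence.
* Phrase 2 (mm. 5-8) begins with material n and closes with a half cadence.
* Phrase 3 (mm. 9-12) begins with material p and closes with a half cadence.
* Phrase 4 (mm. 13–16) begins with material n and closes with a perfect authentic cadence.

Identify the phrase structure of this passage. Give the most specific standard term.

contrasting double period

Four phrases in two halves: the first half (mm. 1-8) ends with a half cadence, the second (mm. 9-16) with a perfect authentic cadence — a large antecedent–consequent pair, i.e. a double period.
Phrase 3 begins with different material from phrase 1, making it contrasting.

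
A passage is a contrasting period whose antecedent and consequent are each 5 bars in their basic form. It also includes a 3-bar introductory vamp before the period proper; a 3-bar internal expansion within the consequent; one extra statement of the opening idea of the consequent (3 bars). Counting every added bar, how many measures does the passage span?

Basic contrasting period: 5 + 5 = 10 bars.
10 (basic form) + 3 (introduction) + 3 (internal expansion) + 3 (extra statement) = 19.

19 measures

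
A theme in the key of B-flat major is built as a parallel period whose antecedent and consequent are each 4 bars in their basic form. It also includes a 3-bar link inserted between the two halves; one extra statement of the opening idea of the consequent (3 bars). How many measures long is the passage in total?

14 measures

Basic parallel period: 4 + 4 = 8 bars.
8 (basic form) + 3 (link) + 3 (extra statement) = 14.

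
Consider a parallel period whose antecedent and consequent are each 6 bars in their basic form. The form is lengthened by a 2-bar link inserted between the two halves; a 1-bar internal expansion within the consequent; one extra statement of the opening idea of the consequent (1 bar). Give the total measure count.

Basic parallel period: 6 + 6 = 12 bars.
12 (basic form) + 2 (link) + 1 (internal expansion) + 1 (extra statement) = 16.

16 measures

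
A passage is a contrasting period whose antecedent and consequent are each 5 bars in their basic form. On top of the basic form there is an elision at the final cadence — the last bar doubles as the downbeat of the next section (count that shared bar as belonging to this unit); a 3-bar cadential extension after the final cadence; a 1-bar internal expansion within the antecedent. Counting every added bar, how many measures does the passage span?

Basic contrasting period: 5 + 5 = 10 bars.
10 (basic form) + 3 (cadential extension) + 1 (internal expansion) = 14.
The elision shares a bar with the next section but does not change this unit's count.

14 measures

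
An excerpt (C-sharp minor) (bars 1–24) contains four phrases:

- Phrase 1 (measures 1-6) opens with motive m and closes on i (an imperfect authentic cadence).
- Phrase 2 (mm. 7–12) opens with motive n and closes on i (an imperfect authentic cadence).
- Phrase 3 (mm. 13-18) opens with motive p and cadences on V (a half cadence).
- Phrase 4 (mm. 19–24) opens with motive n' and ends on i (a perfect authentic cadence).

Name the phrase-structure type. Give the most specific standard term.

Four phrases in two halves: the first half (mm. 1–12) ends with an imperfect authentic cadence, the second (measures 13–24) with a perfect authentic cadence — a large antecedent–consequent pair, i.e. a double period.
Phrase 3 begins with different material from phrase 1, making it contrasting.

contrasting double period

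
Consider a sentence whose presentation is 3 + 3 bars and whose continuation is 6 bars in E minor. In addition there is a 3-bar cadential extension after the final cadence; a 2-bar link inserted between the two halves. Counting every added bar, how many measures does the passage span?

17 measures

Basic sentence: 3 + 3 + 6 = 12 bars.
12 (basic form) + 3 (cadential extension) + 2 (link) = 17.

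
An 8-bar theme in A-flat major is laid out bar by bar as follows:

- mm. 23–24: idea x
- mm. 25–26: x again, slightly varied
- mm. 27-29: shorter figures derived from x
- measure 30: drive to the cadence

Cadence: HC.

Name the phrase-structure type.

Basic idea (mm. 23–24) + its repetition (mm. 25-26) form the presentation; fragmentation and cadence (measures 27-30) form the continuation — the 8-bar whole is a sentence.

sentence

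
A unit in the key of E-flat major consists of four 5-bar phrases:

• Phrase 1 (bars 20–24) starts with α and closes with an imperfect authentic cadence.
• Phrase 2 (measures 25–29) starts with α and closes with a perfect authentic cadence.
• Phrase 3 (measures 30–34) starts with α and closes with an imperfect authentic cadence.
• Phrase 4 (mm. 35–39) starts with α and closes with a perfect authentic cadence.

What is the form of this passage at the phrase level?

repeated period

The cadence pattern IAC–PAC–IAC–PAC is weak–strong twice, and phrases 3–4 restate phrases 1–2: a period heard twice, not a double period (which would end weakly at phrase 2).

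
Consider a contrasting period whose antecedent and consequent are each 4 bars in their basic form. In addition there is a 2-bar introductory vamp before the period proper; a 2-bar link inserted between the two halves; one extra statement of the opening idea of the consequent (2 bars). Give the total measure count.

Basic contrasting period: 4 + 4 = 8 bars.
8 (basic form) + 2 (introduction) + 2 (link) + 2 (extra statement) = 14.

14 measures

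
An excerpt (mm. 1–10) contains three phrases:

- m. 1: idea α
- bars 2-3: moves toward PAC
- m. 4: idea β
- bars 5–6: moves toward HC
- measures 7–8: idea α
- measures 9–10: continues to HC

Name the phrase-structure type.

The final phrase closes with a half cadence, which is not stronger than the preceding half cadence; the 3 phrases lack an overall antecedent–consequent design and so form a phrase group.

phrase group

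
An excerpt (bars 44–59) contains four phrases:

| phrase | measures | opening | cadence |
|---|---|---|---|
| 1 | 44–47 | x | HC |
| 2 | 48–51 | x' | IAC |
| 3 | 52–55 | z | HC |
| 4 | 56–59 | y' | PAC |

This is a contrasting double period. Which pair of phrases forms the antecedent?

In a double period the first pair of phrases (ending imperfect authentic cadence) is the large antecedent and the second pair (ending perfect authentic cadence) is the large consequent; the antecedent is phrases 1 and 2.

phrases 1 and 2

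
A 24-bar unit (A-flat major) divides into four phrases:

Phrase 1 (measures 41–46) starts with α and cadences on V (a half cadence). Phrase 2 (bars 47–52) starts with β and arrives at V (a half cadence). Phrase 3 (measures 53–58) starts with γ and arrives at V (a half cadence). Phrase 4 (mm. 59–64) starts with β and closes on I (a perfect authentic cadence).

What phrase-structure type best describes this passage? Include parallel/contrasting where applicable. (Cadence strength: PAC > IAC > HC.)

Four phrases in two halves: the first half (bars 41-52) ends with a half cadence, the second (mm. 53–64) with a perfect authentic cadence — a large antecedent–consequent pair, i.e. a double period.
Phrase 3 begins with different material from phrase 1, making it contrasting.

contrasting double period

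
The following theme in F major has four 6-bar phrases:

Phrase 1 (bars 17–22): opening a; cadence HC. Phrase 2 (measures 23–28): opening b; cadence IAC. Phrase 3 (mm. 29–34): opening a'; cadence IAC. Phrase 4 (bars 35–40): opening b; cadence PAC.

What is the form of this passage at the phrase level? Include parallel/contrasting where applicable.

Four phrases in two halves: the first half (bars 17-28) ends with an imperfect authentic cadence, the second (measures 29–40) with a perfect authentic cadence — a large antecedent–consequent pair, i.e. a double period.
Phrase 3 begins with the same material as phrase 1, making it parallel.

parallel double period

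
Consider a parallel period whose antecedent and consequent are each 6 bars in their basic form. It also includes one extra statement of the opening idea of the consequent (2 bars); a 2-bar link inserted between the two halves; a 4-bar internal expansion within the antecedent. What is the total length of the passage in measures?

20 measures

Basic parallel period: 6 + 6 = 12 bars.
12 (basic form) + 2 (extra statement) + 2 (link) + 4 (internal expansion) = 20.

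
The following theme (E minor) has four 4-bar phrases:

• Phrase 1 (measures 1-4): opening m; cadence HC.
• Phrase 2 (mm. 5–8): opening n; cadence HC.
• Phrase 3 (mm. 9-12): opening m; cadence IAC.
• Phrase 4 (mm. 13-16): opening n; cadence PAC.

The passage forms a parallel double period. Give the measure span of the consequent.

measures 9–16

In a double period the first pair of phrases (ending half cadence) is the large antecedent and the second pair (ending perfect authentic cadence) is the large consequent; the consequent is measures 9–16.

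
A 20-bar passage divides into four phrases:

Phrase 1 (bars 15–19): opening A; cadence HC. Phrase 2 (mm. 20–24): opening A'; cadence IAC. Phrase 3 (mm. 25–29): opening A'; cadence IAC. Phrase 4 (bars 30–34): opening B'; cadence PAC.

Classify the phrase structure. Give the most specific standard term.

Four phrases in two halves: the first half (bars 15–24) ends with an imperfect authentic cadence, the second (measures 25–34) with a perfect authentic cadence — a large antecedent–consequent pair, i.e. a double period.
Phrase 3 begins with the same material as phrase 1, making it parallel.

parallel double period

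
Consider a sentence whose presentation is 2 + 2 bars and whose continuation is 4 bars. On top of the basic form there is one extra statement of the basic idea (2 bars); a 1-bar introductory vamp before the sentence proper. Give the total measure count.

Basic sentence: 2 + 2 + 4 = 8 bars.
8 (basic form) + 2 (extra statement) + 1 (introduction) = 11.

11 measures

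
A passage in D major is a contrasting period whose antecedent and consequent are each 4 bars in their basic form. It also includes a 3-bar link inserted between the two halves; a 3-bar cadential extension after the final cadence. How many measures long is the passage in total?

Basic contrasting period: 4 + 4 = 8 bars.
8 (basic form) + 3 (link) + 3 (cadential extension) = 14.

14 measures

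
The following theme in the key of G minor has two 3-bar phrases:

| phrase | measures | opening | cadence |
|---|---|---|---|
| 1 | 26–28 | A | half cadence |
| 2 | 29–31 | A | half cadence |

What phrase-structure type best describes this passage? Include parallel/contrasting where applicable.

Both phrases have the same opening (A) and the same cadence (half cadence): the second is a restatement, not a consequent, so this is a repeated phrase rather than a period.

repeated phrase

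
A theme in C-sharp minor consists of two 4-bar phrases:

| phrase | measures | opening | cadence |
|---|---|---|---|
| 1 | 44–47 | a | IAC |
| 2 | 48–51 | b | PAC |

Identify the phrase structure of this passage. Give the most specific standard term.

contrasting period

Phrase 1 ends with an imperfect authentic cadence (weaker) and phrase 2 with a perfect authentic cadence (stronger): antecedent + consequent = a period.
The two phrases open with different material (a / b), so the period is contrasting.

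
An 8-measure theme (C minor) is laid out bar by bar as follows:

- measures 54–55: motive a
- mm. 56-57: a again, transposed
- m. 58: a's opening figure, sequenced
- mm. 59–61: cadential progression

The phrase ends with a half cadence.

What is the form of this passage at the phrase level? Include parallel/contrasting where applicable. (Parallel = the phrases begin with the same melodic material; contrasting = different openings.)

Basic idea (mm. 54-55) + its repetition (bars 56–57) form the presentation; fragmentation and cadence (mm. 58-61) form the continuation — the 8-bar whole is a sentence.

sentence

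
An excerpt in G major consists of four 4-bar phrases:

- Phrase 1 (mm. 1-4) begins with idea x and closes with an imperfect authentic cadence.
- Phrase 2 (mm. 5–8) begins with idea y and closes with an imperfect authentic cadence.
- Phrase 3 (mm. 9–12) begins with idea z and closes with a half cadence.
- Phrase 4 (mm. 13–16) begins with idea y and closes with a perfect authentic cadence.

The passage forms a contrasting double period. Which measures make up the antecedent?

In a double period the first pair of phrases (ending imperfect authentic cadence) is the large antecedent and the second pair (ending perfect authentic cadence) is the large consequent; the antecedent is measures 1–8.

measures 1–8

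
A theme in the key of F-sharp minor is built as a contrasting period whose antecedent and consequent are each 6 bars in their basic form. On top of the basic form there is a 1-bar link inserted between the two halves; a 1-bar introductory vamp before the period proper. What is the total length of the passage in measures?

Basic contrasting period: 6 + 6 = 12 bars.
12 (basic form) + 1 (link) + 1 (introduction) = 14.

14 measures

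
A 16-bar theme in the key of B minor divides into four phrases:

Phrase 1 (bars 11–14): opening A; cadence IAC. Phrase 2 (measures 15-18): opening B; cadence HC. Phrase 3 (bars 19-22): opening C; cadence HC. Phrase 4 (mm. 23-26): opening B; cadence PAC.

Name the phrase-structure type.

contrasting double period

Four phrases in two halves: the first half (bars 11–18) ends with a half cadence, the second (bars 19–26) with a perfect authentic cadence — a large antecedent–consequent pair, i.e. a double period.
Phrase 3 begins with different material from phrase 1, making it contrasting.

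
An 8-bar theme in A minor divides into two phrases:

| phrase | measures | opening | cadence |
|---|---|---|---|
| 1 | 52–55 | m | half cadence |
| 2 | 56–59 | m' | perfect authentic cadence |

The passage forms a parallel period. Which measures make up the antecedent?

measures 52–55

The phrase ending with the weaker cadence (half cadence) is the antecedent; the one ending more conclusively (perfect authentic cadence) is the consequent. The antecedent is measures 52–55.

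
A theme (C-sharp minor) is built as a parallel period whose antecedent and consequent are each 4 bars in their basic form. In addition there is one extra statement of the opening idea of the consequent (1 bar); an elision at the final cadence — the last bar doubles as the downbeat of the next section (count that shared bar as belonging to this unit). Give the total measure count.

9 measures

Basic parallel period: 4 + 4 = 8 bars.
8 (basic form) + 1 (extra statement) = 9.
The elision shares a bar with the next section but does not change this unit's count.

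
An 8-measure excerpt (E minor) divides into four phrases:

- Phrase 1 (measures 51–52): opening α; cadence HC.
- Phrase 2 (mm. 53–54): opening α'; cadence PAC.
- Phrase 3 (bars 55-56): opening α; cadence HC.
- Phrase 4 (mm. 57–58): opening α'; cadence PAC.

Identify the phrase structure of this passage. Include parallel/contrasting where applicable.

The cadence pattern HC–PAC–HC–PAC is weak–strong twice, and phrases 3–4 restate phrases 1–2: a period heard twice, not a double period (which would end weakly at phrase 2).

repeated period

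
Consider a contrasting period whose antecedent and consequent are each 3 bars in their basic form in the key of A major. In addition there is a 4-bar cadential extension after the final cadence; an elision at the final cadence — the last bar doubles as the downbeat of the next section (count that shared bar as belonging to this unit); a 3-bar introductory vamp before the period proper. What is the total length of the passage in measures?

Basic contrasting period: 3 + 3 = 6 bars.
6 (basic form) + 4 (cadential extension) + 3 (introduction) = 13.
The elision shares a bar with the next section but does not change this unit's count.

13 measures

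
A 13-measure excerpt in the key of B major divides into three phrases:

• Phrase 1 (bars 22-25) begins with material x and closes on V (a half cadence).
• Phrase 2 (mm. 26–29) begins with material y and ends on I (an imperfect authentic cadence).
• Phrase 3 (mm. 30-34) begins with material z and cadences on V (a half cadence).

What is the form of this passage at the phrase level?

phrase group

The final phrase closes with a half cadence, which is not stronger than the preceding imperfect authentic cadence; the 3 phrases lack an overall antecedent–consequent design and so form a phrase group.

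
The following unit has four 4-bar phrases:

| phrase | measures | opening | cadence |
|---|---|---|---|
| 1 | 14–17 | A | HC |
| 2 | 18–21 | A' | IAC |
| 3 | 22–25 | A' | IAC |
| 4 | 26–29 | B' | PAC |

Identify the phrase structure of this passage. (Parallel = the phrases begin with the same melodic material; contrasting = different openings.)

Four phrases in two halves: the first half (bars 14-21) ends with an imperfect authentic cadence, the second (mm. 22–29) with a perfect authentic cadence — a large antecedent–consequent pair, i.e. a double period.
Phrase 3 begins with the same material as phrase 1, making it parallel.

parallel double period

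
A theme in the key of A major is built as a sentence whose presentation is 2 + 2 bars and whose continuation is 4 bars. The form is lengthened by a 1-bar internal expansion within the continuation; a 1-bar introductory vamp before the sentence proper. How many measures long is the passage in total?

10 measures

Basic sentence: 2 + 2 + 4 = 8 bars.
8 (basic form) + 1 (internal expansion) + 1 (introduction) = 10.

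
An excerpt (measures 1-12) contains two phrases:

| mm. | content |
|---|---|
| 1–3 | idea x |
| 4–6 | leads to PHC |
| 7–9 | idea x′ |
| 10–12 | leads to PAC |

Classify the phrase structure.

parallel period

Phrase 1 ends with a Phrygian half cadence (weaker) and phrase 2 with a perfect authentic cadence (stronger): antecedent + consequent = a period.
The two phrases open with the same material (x / x′), so the period is parallel.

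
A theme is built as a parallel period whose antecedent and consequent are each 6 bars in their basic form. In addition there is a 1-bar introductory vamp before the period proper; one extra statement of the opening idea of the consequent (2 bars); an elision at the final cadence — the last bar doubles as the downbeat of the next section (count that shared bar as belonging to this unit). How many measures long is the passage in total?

Basic parallel period: 6 + 6 = 12 bars.
12 (basic form) + 1 (introduction) + 2 (extra statement) = 15.
The elision shares a bar with the next section but does not change this unit's count.

15 measures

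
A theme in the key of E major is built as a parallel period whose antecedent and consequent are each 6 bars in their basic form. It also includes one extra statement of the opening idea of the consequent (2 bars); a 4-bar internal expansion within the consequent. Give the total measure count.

18 measures

Basic parallel period: 6 + 6 = 12 bars.
12 (basic form) + 2 (extra statement) + 4 (internal expansion) = 18.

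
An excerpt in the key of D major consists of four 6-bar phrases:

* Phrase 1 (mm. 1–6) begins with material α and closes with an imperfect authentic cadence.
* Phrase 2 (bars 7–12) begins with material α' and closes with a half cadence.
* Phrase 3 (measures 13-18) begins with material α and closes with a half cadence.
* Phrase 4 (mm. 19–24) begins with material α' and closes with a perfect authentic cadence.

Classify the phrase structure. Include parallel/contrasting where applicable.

parallel double period

Four phrases in two halves: the first half (mm. 1-12) ends with a half cadence, the second (mm. 13–24) with a perfect authentic cadence — a large antecedent–consequent pair, i.e. a double period.
Phrase 3 begins with the same material as phrase 1, making it parallel.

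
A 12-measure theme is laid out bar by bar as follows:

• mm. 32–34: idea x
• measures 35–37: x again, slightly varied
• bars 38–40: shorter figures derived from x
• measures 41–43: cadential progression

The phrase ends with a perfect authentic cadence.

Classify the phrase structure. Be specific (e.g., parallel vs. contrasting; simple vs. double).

Basic idea (mm. 32-34) + its repetition (bars 35-37) form the presentation; fragmentation and cadence (mm. 38–43) form the continuation — the 12-bar whole is a sentence.

sentence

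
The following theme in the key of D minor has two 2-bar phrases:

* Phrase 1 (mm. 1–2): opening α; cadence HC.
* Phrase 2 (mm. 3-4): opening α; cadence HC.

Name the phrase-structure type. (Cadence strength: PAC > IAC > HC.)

repeated phrase

Both phrases have the same opening (α) and the same cadence (half cadence): the second is a restatement, not a consequent, so this is a repeated phrase rather than a period.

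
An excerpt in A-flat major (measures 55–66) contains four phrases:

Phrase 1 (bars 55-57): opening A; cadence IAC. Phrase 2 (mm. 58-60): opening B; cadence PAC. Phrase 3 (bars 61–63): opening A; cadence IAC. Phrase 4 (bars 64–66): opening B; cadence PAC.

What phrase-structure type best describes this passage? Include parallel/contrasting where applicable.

The cadence pattern IAC–PAC–IAC–PAC is weak–strong twice, and phrases 3–4 restate phrases 1–2: a period heard twice, not a double period (which would end weakly at phrase 2).

repeated period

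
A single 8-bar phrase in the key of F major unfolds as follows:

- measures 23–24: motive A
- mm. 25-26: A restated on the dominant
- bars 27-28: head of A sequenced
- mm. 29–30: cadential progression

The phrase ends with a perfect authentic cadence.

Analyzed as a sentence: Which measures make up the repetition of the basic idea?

measures 25–26

The presentation of a sentence is the basic idea (bars 23–24) plus its repetition (mm. 25-26); the repetition of the basic idea is therefore mm. 25-26.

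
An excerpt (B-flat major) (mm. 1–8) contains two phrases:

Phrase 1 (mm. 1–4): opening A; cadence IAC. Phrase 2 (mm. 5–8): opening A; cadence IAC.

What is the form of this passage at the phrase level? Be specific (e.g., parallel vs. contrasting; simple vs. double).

Both phrases have the same opening (A) and the same cadence (imperfect authentic cadence): the second is a restatement, not a consequent, so this is a repeated phrase rather than a period.

repeated phrase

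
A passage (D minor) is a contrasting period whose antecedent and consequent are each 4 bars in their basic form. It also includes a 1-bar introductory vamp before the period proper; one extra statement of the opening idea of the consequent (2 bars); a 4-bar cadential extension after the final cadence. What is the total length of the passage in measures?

15 measures

Basic contrasting period: 4 + 4 = 8 bars.
8 (basic form) + 1 (introduction) + 2 (extra statement) + 4 (cadential extension) = 15.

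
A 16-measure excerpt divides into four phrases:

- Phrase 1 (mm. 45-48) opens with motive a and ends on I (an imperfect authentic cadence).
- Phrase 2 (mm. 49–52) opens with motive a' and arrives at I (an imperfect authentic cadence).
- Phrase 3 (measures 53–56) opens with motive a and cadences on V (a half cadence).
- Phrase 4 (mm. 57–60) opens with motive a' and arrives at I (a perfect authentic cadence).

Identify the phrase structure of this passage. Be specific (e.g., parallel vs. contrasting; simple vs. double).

Four phrases in two halves: the first half (mm. 45-52) ends with an imperfect authentic cadence, the second (measures 53–60) with a perfect authentic cadence — a large antecedent–consequent pair, i.e. a double period.
Phrase 3 begins with the same material as phrase 1, making it parallel.

parallel double period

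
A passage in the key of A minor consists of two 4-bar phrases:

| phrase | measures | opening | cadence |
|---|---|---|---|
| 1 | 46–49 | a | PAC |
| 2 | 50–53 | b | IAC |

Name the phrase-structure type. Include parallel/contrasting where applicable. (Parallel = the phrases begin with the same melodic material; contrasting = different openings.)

phrase group

The second phrase closes with an imperfect authentic cadence, which is not stronger than the first phrase's perfect authentic cadence; without a weak→strong cadential pair there is no antecedent–consequent relationship, so this is a phrase group rather than a period.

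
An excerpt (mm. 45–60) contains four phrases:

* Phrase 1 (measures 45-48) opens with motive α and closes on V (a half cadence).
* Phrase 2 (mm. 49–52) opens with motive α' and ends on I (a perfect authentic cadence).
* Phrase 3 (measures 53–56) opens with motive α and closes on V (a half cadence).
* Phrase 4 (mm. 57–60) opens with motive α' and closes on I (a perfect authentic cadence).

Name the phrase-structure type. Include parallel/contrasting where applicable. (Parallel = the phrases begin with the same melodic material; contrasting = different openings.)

repeated period

The cadence pattern HC–PAC–HC–PAC is weak–strong twice, and phrases 3–4 restate phrases 1–2: a period heard twice, not a double period (which would end weakly at phrase 2).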